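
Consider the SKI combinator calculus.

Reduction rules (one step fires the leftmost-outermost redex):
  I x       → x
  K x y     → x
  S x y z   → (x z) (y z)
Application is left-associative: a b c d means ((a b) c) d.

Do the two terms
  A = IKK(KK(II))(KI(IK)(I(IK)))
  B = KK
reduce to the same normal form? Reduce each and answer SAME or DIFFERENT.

Answer: SAME — A ⇓ KK, B ⇓ KK

Reduction:
Term A:
  start: IKK(KK(II))(KI(IK)(I(IK)))
  [1] KK(KK(II))(KI(IK)(I(IK)))
  [2] K(KI(IK)(I(IK)))
  [3] K(I(I(IK)))
  [4] K(I(IK))
  [5] K(IK)
  [6] KK

Term B:
  start: KK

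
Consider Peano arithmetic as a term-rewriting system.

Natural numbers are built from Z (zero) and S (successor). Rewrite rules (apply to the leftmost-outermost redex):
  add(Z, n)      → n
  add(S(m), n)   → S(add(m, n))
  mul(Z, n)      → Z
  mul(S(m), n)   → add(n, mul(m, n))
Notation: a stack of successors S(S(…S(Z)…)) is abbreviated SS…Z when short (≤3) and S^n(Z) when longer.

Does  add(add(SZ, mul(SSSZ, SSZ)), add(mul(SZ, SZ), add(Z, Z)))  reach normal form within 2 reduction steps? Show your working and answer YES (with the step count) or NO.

  start: add(add(SZ, mul(SSSZ, SSZ)), add(mul(SZ, SZ), add(Z, Z)))
  [1] add(S(add(Z, mul(SSSZ, SSZ))), add(mul(SZ, SZ), add(Z, Z)))
  [2] S(add(add(Z, mul(SSSZ, SSZ)), add(mul(SZ, SZ), add(Z, Z))))

Answer: NO — after 2 steps the term is S(add(add(Z, mul(SSSZ, SSZ)), add(mul(SZ, SZ), add(Z, Z)))), not yet normal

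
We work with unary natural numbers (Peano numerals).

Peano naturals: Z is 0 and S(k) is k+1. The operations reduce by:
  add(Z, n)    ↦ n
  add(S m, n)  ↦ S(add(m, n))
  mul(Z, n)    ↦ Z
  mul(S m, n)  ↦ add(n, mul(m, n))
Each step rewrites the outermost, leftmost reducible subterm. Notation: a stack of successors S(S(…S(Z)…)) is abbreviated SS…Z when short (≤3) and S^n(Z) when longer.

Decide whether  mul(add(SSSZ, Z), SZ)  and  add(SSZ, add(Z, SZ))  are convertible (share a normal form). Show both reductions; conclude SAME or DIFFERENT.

Term A:
  start: mul(add(SSSZ, Z), SZ)
  →1  mul(S(add(SSZ, Z)), SZ)
  →2  add(SZ, mul(add(SSZ, Z), SZ))
  →3  S(add(Z, mul(add(SSZ, Z), SZ)))
  →4  S(mul(add(SSZ, Z), SZ))
  →5  S(mul(S(add(SZ, Z)), SZ))
  →6  S(add(SZ, mul(add(SZ, Z), SZ)))
  →7  S(S(add(Z, mul(add(SZ, Z), SZ))))
  →8  S(S(mul(add(SZ, Z), SZ)))
  →9  S(S(mul(S(add(Z, Z)), SZ)))
  →10  S(S(add(SZ, mul(add(Z, Z), SZ))))
  →11  S(S(S(add(Z, mul(add(Z, Z), SZ)))))
  →12  S(S(S(mul(add(Z, Z), SZ))))
  →13  S(S(S(mul(Z, SZ))))
  →14  SSSZ

Term B:
  start: add(SSZ, add(Z, SZ))
  →1  S(add(SZ, add(Z, SZ)))
  →2  S(S(add(Z, add(Z, SZ))))
  →3  S(S(add(Z, SZ)))
  →4  SSSZ

Answer: SAME — A ⇓ SSSZ, B ⇓ SSSZ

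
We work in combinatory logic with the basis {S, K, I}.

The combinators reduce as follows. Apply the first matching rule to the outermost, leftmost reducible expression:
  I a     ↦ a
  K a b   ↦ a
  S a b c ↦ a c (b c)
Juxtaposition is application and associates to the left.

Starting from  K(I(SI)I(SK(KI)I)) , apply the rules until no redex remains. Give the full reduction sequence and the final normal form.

Answer: normal form = KI  (in 9 steps)

Reduction:
  start: K(I(SI)I(SK(KI)I))
  step 1: K(SII(SK(KI)I))
  step 2: K(I(SK(KI)I)(I(SK(KI)I)))
  step 3: K(SK(KI)I(I(SK(KI)I)))
  step 4: K(KI(KII)(I(SK(KI)I)))
  step 5: K(I(I(SK(KI)I)))
  step 6: K(I(SK(KI)I))
  step 7: K(SK(KI)I)
  step 8: K(KI(KII))
  step 9: KI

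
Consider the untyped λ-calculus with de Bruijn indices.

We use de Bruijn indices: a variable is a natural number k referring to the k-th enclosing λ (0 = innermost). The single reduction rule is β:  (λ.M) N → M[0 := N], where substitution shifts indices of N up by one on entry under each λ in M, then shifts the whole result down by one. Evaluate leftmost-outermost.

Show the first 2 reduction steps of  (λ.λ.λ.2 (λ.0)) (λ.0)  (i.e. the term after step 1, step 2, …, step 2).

  start: (λ.λ.λ.2 (λ.0)) (λ.0)
  step 1: λ.λ.(λ.0) (λ.0)
  step 2: λ.λ.λ.0

Answer: after 2 steps: λ.λ.λ.0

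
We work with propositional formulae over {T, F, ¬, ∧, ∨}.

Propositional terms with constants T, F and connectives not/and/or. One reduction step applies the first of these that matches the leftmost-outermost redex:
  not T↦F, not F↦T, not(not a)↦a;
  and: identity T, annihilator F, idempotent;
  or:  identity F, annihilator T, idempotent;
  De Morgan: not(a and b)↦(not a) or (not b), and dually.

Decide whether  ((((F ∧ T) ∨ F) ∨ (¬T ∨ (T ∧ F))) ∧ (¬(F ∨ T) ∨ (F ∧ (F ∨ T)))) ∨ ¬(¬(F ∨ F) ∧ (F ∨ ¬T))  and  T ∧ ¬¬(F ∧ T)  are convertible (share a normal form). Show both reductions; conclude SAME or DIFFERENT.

Term A:
  start: ((((F ∧ T) ∨ F) ∨ (¬T ∨ (T ∧ F))) ∧ (¬(F ∨ T) ∨ (F ∧ (F ∨ T)))) ∨ ¬(¬(F ∨ F) ∧ (F ∨ ¬T))
  step 1: (((F ∧ T) ∨ (¬T ∨ (T ∧ F))) ∧ (¬(F ∨ T) ∨ (F ∧ (F ∨ T)))) ∨ ¬(¬(F ∨ F) ∧ (F ∨ ¬T))
  step 2: ((F ∨ (¬T ∨ (T ∧ F))) ∧ (¬(F ∨ T) ∨ (F ∧ (F ∨ T)))) ∨ ¬(¬(F ∨ F) ∧ (F ∨ ¬T))
  step 3: ((¬T ∨ (T ∧ F)) ∧ (¬(F ∨ T) ∨ (F ∧ (F ∨ T)))) ∨ ¬(¬(F ∨ F) ∧ (F ∨ ¬T))
  step 4: ((F ∨ (T ∧ F)) ∧ (¬(F ∨ T) ∨ (F ∧ (F ∨ T)))) ∨ ¬(¬(F ∨ F) ∧ (F ∨ ¬T))
  step 5: ((T ∧ F) ∧ (¬(F ∨ T) ∨ (F ∧ (F ∨ T)))) ∨ ¬(¬(F ∨ F) ∧ (F ∨ ¬T))
  step 6: (F ∧ (¬(F ∨ T) ∨ (F ∧ (F ∨ T)))) ∨ ¬(¬(F ∨ F) ∧ (F ∨ ¬T))
  step 7: F ∨ ¬(¬(F ∨ F) ∧ (F ∨ ¬T))
  step 8: ¬(¬(F ∨ F) ∧ (F ∨ ¬T))
  step 9: ¬¬(F ∨ F) ∨ ¬(F ∨ ¬T)
  step 10: (F ∨ F) ∨ ¬(F ∨ ¬T)
  step 11: F ∨ ¬(F ∨ ¬T)
  step 12: ¬(F ∨ ¬T)
  step 13: ¬F ∧ ¬¬T
  step 14: T ∧ ¬¬T
  step 15: ¬¬T
  step 16: T

Term B:
  start: T ∧ ¬¬(F ∧ T)
  step 1: ¬¬(F ∧ T)
  step 2: F ∧ T
  step 3: F

Answer: DIFFERENT — A ⇓ T, B ⇓ F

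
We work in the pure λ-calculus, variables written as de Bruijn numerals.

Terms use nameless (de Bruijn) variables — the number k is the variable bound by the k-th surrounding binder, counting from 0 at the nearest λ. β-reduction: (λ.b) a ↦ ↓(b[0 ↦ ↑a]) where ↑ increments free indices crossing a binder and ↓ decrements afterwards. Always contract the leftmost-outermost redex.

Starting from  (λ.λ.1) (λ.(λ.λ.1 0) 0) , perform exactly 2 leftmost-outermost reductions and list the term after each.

Answer: after 2 steps: λ.λ.λ.1 0

Derivation:
  start: (λ.λ.1) (λ.(λ.λ.1 0) 0)
  step 1: λ.λ.(λ.λ.1 0) 0
  step 2: λ.λ.λ.1 0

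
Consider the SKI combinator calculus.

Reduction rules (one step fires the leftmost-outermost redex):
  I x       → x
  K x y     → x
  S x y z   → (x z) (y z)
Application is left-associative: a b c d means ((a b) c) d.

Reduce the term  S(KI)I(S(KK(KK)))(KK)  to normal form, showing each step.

  start: S(KI)I(S(KK(KK)))(KK)
  [1] KI(S(KK(KK)))(I(S(KK(KK))))(KK)
  [2] I(I(S(KK(KK))))(KK)
  [3] I(S(KK(KK)))(KK)
  [4] S(KK(KK))(KK)
  [5] SK(KK)

Answer: normal form = SK(KK)  (in 5 steps)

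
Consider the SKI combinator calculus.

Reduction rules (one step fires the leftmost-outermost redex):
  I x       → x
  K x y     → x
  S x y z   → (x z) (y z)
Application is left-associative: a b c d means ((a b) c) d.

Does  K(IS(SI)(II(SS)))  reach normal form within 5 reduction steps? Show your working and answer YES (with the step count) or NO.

  start: K(IS(SI)(II(SS)))
  [1] K(S(SI)(II(SS)))
  [2] K(S(SI)(I(SS)))
  [3] K(S(SI)(SS))

Answer: YES — reaches normal form K(S(SI)(SS)) in 3 ≤ 5 steps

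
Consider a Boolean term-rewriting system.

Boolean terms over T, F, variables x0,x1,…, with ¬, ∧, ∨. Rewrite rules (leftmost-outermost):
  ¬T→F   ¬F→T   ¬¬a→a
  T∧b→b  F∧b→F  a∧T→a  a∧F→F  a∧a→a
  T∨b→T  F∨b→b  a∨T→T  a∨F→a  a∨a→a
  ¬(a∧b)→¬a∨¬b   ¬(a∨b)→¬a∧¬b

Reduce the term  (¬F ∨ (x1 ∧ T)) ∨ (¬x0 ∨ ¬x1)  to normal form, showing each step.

  start: (¬F ∨ (x1 ∧ T)) ∨ (¬x0 ∨ ¬x1)
  step 1: (T ∨ (x1 ∧ T)) ∨ (¬x0 ∨ ¬x1)
  step 2: T ∨ (¬x0 ∨ ¬x1)
  step 3: T

Answer: normal form = T  (in 3 steps)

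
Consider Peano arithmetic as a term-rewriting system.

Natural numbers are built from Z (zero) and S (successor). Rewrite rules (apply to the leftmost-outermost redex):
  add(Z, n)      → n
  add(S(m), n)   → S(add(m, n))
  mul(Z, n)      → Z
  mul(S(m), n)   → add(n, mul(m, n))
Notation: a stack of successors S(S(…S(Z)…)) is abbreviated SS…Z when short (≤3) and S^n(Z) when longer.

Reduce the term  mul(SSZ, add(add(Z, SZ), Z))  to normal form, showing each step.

Answer: normal form = SSZ  (in 13 steps)

Reduction:
  start: mul(SSZ, add(add(Z, SZ), Z))
  [1] add(add(add(Z, SZ), Z), mul(SZ, add(add(Z, SZ), Z)))
  [2] add(add(SZ, Z), mul(SZ, add(add(Z, SZ), Z)))
  [3] add(S(add(Z, Z)), mul(SZ, add(add(Z, SZ), Z)))
  [4] S(add(add(Z, Z), mul(SZ, add(add(Z, SZ), Z))))
  [5] S(add(Z, mul(SZ, add(add(Z, SZ), Z))))
  [6] S(mul(SZ, add(add(Z, SZ), Z)))
  [7] S(add(add(add(Z, SZ), Z), mul(Z, add(add(Z, SZ), Z))))
  [8] S(add(add(SZ, Z), mul(Z, add(add(Z, SZ), Z))))
  [9] S(add(S(add(Z, Z)), mul(Z, add(add(Z, SZ), Z))))
  [10] S(S(add(add(Z, Z), mul(Z, add(add(Z, SZ), Z)))))
  [11] S(S(add(Z, mul(Z, add(add(Z, SZ), Z)))))
  [12] S(S(mul(Z, add(add(Z, SZ), Z))))
  [13] SSZ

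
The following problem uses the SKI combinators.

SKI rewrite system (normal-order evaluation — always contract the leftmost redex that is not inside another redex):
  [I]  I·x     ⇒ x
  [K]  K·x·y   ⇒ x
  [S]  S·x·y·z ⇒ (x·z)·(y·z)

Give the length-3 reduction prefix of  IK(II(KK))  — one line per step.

  start: IK(II(KK))
  step 1: K(II(KK))
  step 2: K(I(KK))
  step 3: K(KK)

Answer: after 3 steps: K(KK)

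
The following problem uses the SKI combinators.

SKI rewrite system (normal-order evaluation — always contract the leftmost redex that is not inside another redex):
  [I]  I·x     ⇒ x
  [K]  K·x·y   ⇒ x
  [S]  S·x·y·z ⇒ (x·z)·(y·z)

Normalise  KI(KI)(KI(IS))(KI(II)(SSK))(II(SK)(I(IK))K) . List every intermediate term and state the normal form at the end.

Answer: normal form = SK(KK)  (in 15 steps)

Working:
  start: KI(KI)(KI(IS))(KI(II)(SSK))(II(SK)(I(IK))K)
  step 1: I(KI(IS))(KI(II)(SSK))(II(SK)(I(IK))K)
  step 2: KI(IS)(KI(II)(SSK))(II(SK)(I(IK))K)
  step 3: I(KI(II)(SSK))(II(SK)(I(IK))K)
  step 4: KI(II)(SSK)(II(SK)(I(IK))K)
  step 5: I(SSK)(II(SK)(I(IK))K)
  step 6: SSK(II(SK)(I(IK))K)
  step 7: S(II(SK)(I(IK))K)(K(II(SK)(I(IK))K))
  step 8: S(I(SK)(I(IK))K)(K(II(SK)(I(IK))K))
  step 9: S(SK(I(IK))K)(K(II(SK)(I(IK))K))
  step 10: S(KK(I(IK)K))(K(II(SK)(I(IK))K))
  step 11: SK(K(II(SK)(I(IK))K))
  step 12: SK(K(I(SK)(I(IK))K))
  step 13: SK(K(SK(I(IK))K))
  step 14: SK(K(KK(I(IK)K)))
  step 15: SK(KK)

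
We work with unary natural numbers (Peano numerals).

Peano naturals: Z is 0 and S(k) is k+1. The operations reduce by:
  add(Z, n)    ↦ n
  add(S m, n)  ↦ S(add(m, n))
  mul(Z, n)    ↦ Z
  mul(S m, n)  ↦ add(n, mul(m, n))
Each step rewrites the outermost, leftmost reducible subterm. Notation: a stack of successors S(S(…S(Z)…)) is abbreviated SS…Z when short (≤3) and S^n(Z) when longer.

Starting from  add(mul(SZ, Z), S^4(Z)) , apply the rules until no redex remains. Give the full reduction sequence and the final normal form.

Answer: normal form = S^4(Z)  (in 4 steps)

Working:
  start: add(mul(SZ, Z), S^4(Z))
  step 1: add(add(Z, mul(Z, Z)), S^4(Z))
  step 2: add(mul(Z, Z), S^4(Z))
  step 3: add(Z, S^4(Z))
  step 4: S^4(Z)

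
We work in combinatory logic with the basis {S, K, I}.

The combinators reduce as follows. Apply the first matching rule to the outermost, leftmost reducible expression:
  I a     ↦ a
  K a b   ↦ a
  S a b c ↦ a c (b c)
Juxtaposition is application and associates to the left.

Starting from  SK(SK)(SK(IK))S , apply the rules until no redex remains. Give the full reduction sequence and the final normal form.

Answer: normal form = S  (in 4 steps)

Reduction:
  start: SK(SK)(SK(IK))S
  step 1: K(SK(IK))(SK(SK(IK)))S
  step 2: SK(IK)S
  step 3: KS(IKS)
  step 4: S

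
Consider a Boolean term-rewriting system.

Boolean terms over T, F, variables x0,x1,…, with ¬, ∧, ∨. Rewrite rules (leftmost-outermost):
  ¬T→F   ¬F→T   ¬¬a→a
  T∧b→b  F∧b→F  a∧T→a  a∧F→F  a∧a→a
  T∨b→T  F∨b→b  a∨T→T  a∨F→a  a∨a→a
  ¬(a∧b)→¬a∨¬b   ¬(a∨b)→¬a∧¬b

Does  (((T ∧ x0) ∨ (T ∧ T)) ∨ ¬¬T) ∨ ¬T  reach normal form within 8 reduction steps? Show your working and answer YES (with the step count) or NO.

  start: (((T ∧ x0) ∨ (T ∧ T)) ∨ ¬¬T) ∨ ¬T
  [1] ((x0 ∨ (T ∧ T)) ∨ ¬¬T) ∨ ¬T
  [2] ((x0 ∨ T) ∨ ¬¬T) ∨ ¬T
  [3] (T ∨ ¬¬T) ∨ ¬T
  [4] T ∨ ¬T
  [5] T

Answer: YES — reaches normal form T in 5 ≤ 8 steps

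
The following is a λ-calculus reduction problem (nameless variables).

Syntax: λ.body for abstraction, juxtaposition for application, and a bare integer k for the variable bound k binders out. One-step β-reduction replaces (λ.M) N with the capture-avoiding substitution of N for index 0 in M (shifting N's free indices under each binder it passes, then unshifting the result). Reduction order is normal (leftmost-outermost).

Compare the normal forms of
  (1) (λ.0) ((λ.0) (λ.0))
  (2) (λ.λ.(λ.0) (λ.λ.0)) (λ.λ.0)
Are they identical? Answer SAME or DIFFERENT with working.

Answer: DIFFERENT — A ⇓ λ.0, B ⇓ λ.λ.λ.0

Working:
Term A:
  start: (λ.0) ((λ.0) (λ.0))
  →1  (λ.0) (λ.0)
  →2  λ.0

Term B:
  start: (λ.λ.(λ.0) (λ.λ.0)) (λ.λ.0)
  →1  λ.(λ.0) (λ.λ.0)
  →2  λ.λ.λ.0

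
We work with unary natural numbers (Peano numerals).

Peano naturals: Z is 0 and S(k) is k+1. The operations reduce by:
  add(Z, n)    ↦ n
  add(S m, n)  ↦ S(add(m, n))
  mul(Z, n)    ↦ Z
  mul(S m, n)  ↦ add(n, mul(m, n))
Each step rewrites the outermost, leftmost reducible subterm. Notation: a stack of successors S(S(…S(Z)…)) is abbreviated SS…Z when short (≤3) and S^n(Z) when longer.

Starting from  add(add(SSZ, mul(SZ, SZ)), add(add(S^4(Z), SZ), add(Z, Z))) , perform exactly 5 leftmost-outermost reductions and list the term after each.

  start: add(add(SSZ, mul(SZ, SZ)), add(add(S^4(Z), SZ), add(Z, Z)))
  [1] add(S(add(SZ, mul(SZ, SZ))), add(add(S^4(Z), SZ), add(Z, Z)))
  [2] S(add(add(SZ, mul(SZ, SZ)), add(add(S^4(Z), SZ), add(Z, Z))))
  [3] S(add(S(add(Z, mul(SZ, SZ))), add(add(S^4(Z), SZ), add(Z, Z))))
  [4] S(S(add(add(Z, mul(SZ, SZ)), add(add(S^4(Z), SZ), add(Z, Z)))))
  [5] S(S(add(mul(SZ, SZ), add(add(S^4(Z), SZ), add(Z, Z)))))

Answer: after 5 steps: S(S(add(mul(SZ, SZ), add(add(S^4(Z), SZ), add(Z, Z)))))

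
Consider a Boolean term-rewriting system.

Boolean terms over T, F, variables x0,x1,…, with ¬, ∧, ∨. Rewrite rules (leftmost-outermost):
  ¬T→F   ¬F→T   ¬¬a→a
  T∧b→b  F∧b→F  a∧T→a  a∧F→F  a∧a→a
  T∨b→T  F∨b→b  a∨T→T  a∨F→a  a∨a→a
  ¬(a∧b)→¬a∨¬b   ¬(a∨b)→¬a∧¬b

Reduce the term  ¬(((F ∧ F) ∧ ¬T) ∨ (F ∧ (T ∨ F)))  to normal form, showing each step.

  start: ¬(((F ∧ F) ∧ ¬T) ∨ (F ∧ (T ∨ F)))
  [1] ¬((F ∧ F) ∧ ¬T) ∧ ¬(F ∧ (T ∨ F))
  [2] (¬(F ∧ F) ∨ ¬¬T) ∧ ¬(F ∧ (T ∨ F))
  [3] ((¬F ∨ ¬F) ∨ ¬¬T) ∧ ¬(F ∧ (T ∨ F))
  [4] (¬F ∨ ¬¬T) ∧ ¬(F ∧ (T ∨ F))
  [5] (T ∨ ¬¬T) ∧ ¬(F ∧ (T ∨ F))
  [6] T ∧ ¬(F ∧ (T ∨ F))
  [7] ¬(F ∧ (T ∨ F))
  [8] ¬F ∨ ¬(T ∨ F)
  [9] T ∨ ¬(T ∨ F)
  [10] T

Answer: normal form = T  (in 10 steps)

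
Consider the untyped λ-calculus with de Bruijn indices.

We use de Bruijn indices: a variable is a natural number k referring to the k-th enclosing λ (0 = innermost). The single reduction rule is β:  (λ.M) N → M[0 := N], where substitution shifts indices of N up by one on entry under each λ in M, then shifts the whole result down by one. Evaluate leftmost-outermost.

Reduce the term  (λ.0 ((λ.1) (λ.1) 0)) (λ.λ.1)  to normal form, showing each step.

Answer: normal form = λ.λ.λ.λ.1  (in 4 steps)

Working:
  start: (λ.0 ((λ.1) (λ.1) 0)) (λ.λ.1)
  [1] (λ.λ.1) ((λ.λ.λ.1) (λ.λ.λ.1) (λ.λ.1))
  [2] λ.(λ.λ.λ.1) (λ.λ.λ.1) (λ.λ.1)
  [3] λ.(λ.λ.1) (λ.λ.1)
  [4] λ.λ.λ.λ.1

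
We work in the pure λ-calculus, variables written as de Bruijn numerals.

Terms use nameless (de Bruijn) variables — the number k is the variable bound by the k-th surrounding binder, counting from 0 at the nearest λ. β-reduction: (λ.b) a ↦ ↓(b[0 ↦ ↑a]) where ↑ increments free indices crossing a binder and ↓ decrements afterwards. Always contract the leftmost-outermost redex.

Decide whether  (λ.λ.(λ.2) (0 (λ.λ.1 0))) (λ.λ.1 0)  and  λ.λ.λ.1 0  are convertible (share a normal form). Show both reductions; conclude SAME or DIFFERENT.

Answer: SAME — A ⇓ λ.λ.λ.1 0, B ⇓ λ.λ.λ.1 0

Derivation:
Term A:
  start: (λ.λ.(λ.2) (0 (λ.λ.1 0))) (λ.λ.1 0)
  step 1: λ.(λ.λ.λ.1 0) (0 (λ.λ.1 0))
  step 2: λ.λ.λ.1 0

Term B:
  start: λ.λ.λ.1 0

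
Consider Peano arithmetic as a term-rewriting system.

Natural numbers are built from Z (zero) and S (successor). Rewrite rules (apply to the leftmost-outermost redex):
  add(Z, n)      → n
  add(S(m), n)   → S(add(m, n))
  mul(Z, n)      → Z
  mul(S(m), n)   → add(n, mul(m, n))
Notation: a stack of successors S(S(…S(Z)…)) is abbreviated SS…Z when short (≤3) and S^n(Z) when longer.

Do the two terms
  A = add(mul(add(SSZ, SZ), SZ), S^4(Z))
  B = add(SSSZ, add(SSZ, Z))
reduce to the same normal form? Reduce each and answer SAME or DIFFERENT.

Answer: DIFFERENT — A ⇓ S^7(Z), B ⇓ S^5(Z)

Reduction:
Term A:
  start: add(mul(add(SSZ, SZ), SZ), S^4(Z))
  →1  add(mul(S(add(SZ, SZ)), SZ), S^4(Z))
  →2  add(add(SZ, mul(add(SZ, SZ), SZ)), S^4(Z))
  →3  add(S(add(Z, mul(add(SZ, SZ), SZ))), S^4(Z))
  →4  S(add(add(Z, mul(add(SZ, SZ), SZ)), S^4(Z)))
  →5  S(add(mul(add(SZ, SZ), SZ), S^4(Z)))
  →6  S(add(mul(S(add(Z, SZ)), SZ), S^4(Z)))
  →7  S(add(add(SZ, mul(add(Z, SZ), SZ)), S^4(Z)))
  →8  S(add(S(add(Z, mul(add(Z, SZ), SZ))), S^4(Z)))
  →9  S(S(add(add(Z, mul(add(Z, SZ), SZ)), S^4(Z))))
  →10  S(S(add(mul(add(Z, SZ), SZ), S^4(Z))))
  →11  S(S(add(mul(SZ, SZ), S^4(Z))))
  →12  S(S(add(add(SZ, mul(Z, SZ)), S^4(Z))))
  →13  S(S(add(S(add(Z, mul(Z, SZ))), S^4(Z))))
  →14  S(S(S(add(add(Z, mul(Z, SZ)), S^4(Z)))))
  →15  S(S(S(add(mul(Z, SZ), S^4(Z)))))
  →16  S(S(S(add(Z, S^4(Z)))))
  →17  S^7(Z)

Term B:
  start: add(SSSZ, add(SSZ, Z))
  →1  S(add(SSZ, add(SSZ, Z)))
  →2  S(S(add(SZ, add(SSZ, Z))))
  →3  S(S(S(add(Z, add(SSZ, Z)))))
  →4  S(S(S(add(SSZ, Z))))
  →5  S(S(S(S(add(SZ, Z)))))
  →6  S(S(S(S(S(add(Z, Z))))))
  →7  S^5(Z)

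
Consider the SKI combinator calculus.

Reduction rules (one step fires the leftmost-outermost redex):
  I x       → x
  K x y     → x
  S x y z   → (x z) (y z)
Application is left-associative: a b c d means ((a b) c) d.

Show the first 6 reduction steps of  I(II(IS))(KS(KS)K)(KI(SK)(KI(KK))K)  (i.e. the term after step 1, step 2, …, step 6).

Answer: after 6 steps: S(SK)(I(KI(KK))K)

Derivation:
  start: I(II(IS))(KS(KS)K)(KI(SK)(KI(KK))K)
  [1] II(IS)(KS(KS)K)(KI(SK)(KI(KK))K)
  [2] I(IS)(KS(KS)K)(KI(SK)(KI(KK))K)
  [3] IS(KS(KS)K)(KI(SK)(KI(KK))K)
  [4] S(KS(KS)K)(KI(SK)(KI(KK))K)
  [5] S(SK)(KI(SK)(KI(KK))K)
  [6] S(SK)(I(KI(KK))K)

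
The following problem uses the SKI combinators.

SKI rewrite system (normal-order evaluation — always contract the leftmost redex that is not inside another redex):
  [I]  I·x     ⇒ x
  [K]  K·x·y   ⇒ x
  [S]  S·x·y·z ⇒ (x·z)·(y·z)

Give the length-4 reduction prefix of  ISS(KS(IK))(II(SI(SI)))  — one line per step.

  start: ISS(KS(IK))(II(SI(SI)))
  step 1: SS(KS(IK))(II(SI(SI)))
  step 2: S(II(SI(SI)))(KS(IK)(II(SI(SI))))
  step 3: S(I(SI(SI)))(KS(IK)(II(SI(SI))))
  step 4: S(SI(SI))(KS(IK)(II(SI(SI))))

Answer: after 4 steps: S(SI(SI))(KS(IK)(II(SI(SI))))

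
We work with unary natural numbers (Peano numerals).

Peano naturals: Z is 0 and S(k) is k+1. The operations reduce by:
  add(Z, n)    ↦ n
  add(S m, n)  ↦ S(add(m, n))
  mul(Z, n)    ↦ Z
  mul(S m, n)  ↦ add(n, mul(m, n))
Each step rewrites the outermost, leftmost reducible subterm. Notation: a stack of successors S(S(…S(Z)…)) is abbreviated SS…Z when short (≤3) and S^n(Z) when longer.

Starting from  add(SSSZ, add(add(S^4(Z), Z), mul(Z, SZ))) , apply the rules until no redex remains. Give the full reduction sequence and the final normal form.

  start: add(SSSZ, add(add(S^4(Z), Z), mul(Z, SZ)))
  [1] S(add(SSZ, add(add(S^4(Z), Z), mul(Z, SZ))))
  [2] S(S(add(SZ, add(add(S^4(Z), Z), mul(Z, SZ)))))
  [3] S(S(S(add(Z, add(add(S^4(Z), Z), mul(Z, SZ))))))
  [4] S(S(S(add(add(S^4(Z), Z), mul(Z, SZ)))))
  [5] S(S(S(add(S(add(SSSZ, Z)), mul(Z, SZ)))))
  [6] S(S(S(S(add(add(SSSZ, Z), mul(Z, SZ))))))
  [7] S(S(S(S(add(S(add(SSZ, Z)), mul(Z, SZ))))))
  [8] S(S(S(S(S(add(add(SSZ, Z), mul(Z, SZ)))))))
  [9] S(S(S(S(S(add(S(add(SZ, Z)), mul(Z, SZ)))))))
  [10] S(S(S(S(S(S(add(add(SZ, Z), mul(Z, SZ))))))))
  [11] S(S(S(S(S(S(add(S(add(Z, Z)), mul(Z, SZ))))))))
  [12] S(S(S(S(S(S(S(add(add(Z, Z), mul(Z, SZ)))))))))
  [13] S(S(S(S(S(S(S(add(Z, mul(Z, SZ)))))))))
  [14] S(S(S(S(S(S(S(mul(Z, SZ))))))))
  [15] S^7(Z)

Answer: normal form = S^7(Z)  (in 15 steps)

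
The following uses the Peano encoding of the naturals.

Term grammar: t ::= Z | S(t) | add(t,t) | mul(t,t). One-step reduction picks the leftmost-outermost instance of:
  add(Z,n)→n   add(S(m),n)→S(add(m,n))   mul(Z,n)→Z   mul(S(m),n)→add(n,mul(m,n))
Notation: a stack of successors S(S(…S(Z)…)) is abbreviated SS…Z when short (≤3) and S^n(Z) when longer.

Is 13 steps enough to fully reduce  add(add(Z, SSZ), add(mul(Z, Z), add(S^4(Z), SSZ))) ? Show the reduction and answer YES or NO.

  start: add(add(Z, SSZ), add(mul(Z, Z), add(S^4(Z), SSZ)))
  [1] add(SSZ, add(mul(Z, Z), add(S^4(Z), SSZ)))
  [2] S(add(SZ, add(mul(Z, Z), add(S^4(Z), SSZ))))
  [3] S(S(add(Z, add(mul(Z, Z), add(S^4(Z), SSZ)))))
  [4] S(S(add(mul(Z, Z), add(S^4(Z), SSZ))))
  [5] S(S(add(Z, add(S^4(Z), SSZ))))
  [6] S(S(add(S^4(Z), SSZ)))
  [7] S(S(S(add(SSSZ, SSZ))))
  [8] S(S(S(S(add(SSZ, SSZ)))))
  [9] S(S(S(S(S(add(SZ, SSZ))))))
  [10] S(S(S(S(S(S(add(Z, SSZ)))))))
  [11] S^8(Z)

Answer: YES — reaches normal form S^8(Z) in 11 ≤ 13 steps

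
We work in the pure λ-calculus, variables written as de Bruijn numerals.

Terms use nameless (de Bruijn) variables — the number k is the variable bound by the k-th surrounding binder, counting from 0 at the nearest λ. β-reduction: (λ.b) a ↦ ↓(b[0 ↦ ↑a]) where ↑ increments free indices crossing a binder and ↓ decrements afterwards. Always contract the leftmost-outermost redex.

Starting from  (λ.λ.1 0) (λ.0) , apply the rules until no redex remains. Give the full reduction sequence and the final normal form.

Answer: normal form = λ.0  (in 2 steps)

Reduction:
  start: (λ.λ.1 0) (λ.0)
  →1  λ.(λ.0) 0
  →2  λ.0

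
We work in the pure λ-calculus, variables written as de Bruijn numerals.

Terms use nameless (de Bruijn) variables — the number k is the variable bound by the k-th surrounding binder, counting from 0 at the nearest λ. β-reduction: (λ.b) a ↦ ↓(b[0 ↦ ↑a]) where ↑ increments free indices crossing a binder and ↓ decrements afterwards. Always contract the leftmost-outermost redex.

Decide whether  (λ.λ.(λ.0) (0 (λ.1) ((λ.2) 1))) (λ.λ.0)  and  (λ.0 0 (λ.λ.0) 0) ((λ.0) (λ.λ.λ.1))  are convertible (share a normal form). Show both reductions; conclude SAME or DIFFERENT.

Term A:
  start: (λ.λ.(λ.0) (0 (λ.1) ((λ.2) 1))) (λ.λ.0)
  step 1: λ.(λ.0) (0 (λ.1) ((λ.λ.λ.0) (λ.λ.0)))
  step 2: λ.0 (λ.1) ((λ.λ.λ.0) (λ.λ.0))
  step 3: λ.0 (λ.1) (λ.λ.0)

Term B:
  start: (λ.0 0 (λ.λ.0) 0) ((λ.0) (λ.λ.λ.1))
  step 1: (λ.0) (λ.λ.λ.1) ((λ.0) (λ.λ.λ.1)) (λ.λ.0) ((λ.0) (λ.λ.λ.1))
  step 2: (λ.λ.λ.1) ((λ.0) (λ.λ.λ.1)) (λ.λ.0) ((λ.0) (λ.λ.λ.1))
  step 3: (λ.λ.1) (λ.λ.0) ((λ.0) (λ.λ.λ.1))
  step 4: (λ.λ.λ.0) ((λ.0) (λ.λ.λ.1))
  step 5: λ.λ.0

Answer: DIFFERENT — A ⇓ λ.0 (λ.1) (λ.λ.0), B ⇓ λ.λ.0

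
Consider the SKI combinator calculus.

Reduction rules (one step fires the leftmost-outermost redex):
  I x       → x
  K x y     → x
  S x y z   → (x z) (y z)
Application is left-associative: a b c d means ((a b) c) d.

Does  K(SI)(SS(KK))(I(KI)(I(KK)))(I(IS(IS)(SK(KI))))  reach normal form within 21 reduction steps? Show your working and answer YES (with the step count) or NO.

Answer: YES — reaches normal form S(SS(SK(KI)))(SS(SK(KI))) in 21 ≤ 21 steps

Derivation:
  start: K(SI)(SS(KK))(I(KI)(I(KK)))(I(IS(IS)(SK(KI))))
  [1] SI(I(KI)(I(KK)))(I(IS(IS)(SK(KI))))
  [2] I(I(IS(IS)(SK(KI))))(I(KI)(I(KK))(I(IS(IS)(SK(KI)))))
  [3] I(IS(IS)(SK(KI)))(I(KI)(I(KK))(I(IS(IS)(SK(KI)))))
  [4] IS(IS)(SK(KI))(I(KI)(I(KK))(I(IS(IS)(SK(KI)))))
  [5] S(IS)(SK(KI))(I(KI)(I(KK))(I(IS(IS)(SK(KI)))))
  [6] IS(I(KI)(I(KK))(I(IS(IS)(SK(KI)))))(SK(KI)(I(KI)(I(KK))(I(IS(IS)(SK(KI))))))
  [7] S(I(KI)(I(KK))(I(IS(IS)(SK(KI)))))(SK(KI)(I(KI)(I(KK))(I(IS(IS)(SK(KI))))))
  [8] S(KI(I(KK))(I(IS(IS)(SK(KI)))))(SK(KI)(I(KI)(I(KK))(I(IS(IS)(SK(KI))))))
  [9] S(I(I(IS(IS)(SK(KI)))))(SK(KI)(I(KI)(I(KK))(I(IS(IS)(SK(KI))))))
  [10] S(I(IS(IS)(SK(KI))))(SK(KI)(I(KI)(I(KK))(I(IS(IS)(SK(KI))))))
  [11] S(IS(IS)(SK(KI)))(SK(KI)(I(KI)(I(KK))(I(IS(IS)(SK(KI))))))
  [12] S(S(IS)(SK(KI)))(SK(KI)(I(KI)(I(KK))(I(IS(IS)(SK(KI))))))
  [13] S(SS(SK(KI)))(SK(KI)(I(KI)(I(KK))(I(IS(IS)(SK(KI))))))
  [14] S(SS(SK(KI)))(K(I(KI)(I(KK))(I(IS(IS)(SK(KI)))))(KI(I(KI)(I(KK))(I(IS(IS)(SK(KI)))))))
  [15] S(SS(SK(KI)))(I(KI)(I(KK))(I(IS(IS)(SK(KI)))))
  [16] S(SS(SK(KI)))(KI(I(KK))(I(IS(IS)(SK(KI)))))
  [17] S(SS(SK(KI)))(I(I(IS(IS)(SK(KI)))))
  [18] S(SS(SK(KI)))(I(IS(IS)(SK(KI))))
  [19] S(SS(SK(KI)))(IS(IS)(SK(KI)))
  [20] S(SS(SK(KI)))(S(IS)(SK(KI)))
  [21] S(SS(SK(KI)))(SS(SK(KI)))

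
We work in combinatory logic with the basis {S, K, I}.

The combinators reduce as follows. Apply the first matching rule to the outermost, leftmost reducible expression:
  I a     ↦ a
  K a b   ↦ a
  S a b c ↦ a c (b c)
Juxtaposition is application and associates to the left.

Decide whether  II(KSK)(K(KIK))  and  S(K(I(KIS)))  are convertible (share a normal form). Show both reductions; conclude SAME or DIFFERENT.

Answer: SAME — A ⇓ S(KI), B ⇓ S(KI)

Derivation:
Term A:
  start: II(KSK)(K(KIK))
  →1  I(KSK)(K(KIK))
  →2  KSK(K(KIK))
  →3  S(K(KIK))
  →4  S(KI)

Term B:
  start: S(K(I(KIS)))
  →1  S(K(KIS))
  →2  S(KI)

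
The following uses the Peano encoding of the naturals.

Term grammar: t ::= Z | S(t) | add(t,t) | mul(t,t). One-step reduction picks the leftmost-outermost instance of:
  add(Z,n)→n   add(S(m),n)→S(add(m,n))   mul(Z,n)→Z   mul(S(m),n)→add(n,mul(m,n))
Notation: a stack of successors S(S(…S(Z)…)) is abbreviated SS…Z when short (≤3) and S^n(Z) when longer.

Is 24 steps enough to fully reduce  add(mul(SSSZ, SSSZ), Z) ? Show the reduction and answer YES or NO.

Answer: NO — after 24 steps the term is S(S(S(S(S(S(S(S(S(add(mul(Z, SSSZ), Z)))))))))), not yet normal

Reduction:
  start: add(mul(SSSZ, SSSZ), Z)
  →1  add(add(SSSZ, mul(SSZ, SSSZ)), Z)
  →2  add(S(add(SSZ, mul(SSZ, SSSZ))), Z)
  →3  S(add(add(SSZ, mul(SSZ, SSSZ)), Z))
  →4  S(add(S(add(SZ, mul(SSZ, SSSZ))), Z))
  →5  S(S(add(add(SZ, mul(SSZ, SSSZ)), Z)))
  →6  S(S(add(S(add(Z, mul(SSZ, SSSZ))), Z)))
  →7  S(S(S(add(add(Z, mul(SSZ, SSSZ)), Z))))
  →8  S(S(S(add(mul(SSZ, SSSZ), Z))))
  →9  S(S(S(add(add(SSSZ, mul(SZ, SSSZ)), Z))))
  →10  S(S(S(add(S(add(SSZ, mul(SZ, SSSZ))), Z))))
  →11  S(S(S(S(add(add(SSZ, mul(SZ, SSSZ)), Z)))))
  →12  S(S(S(S(add(S(add(SZ, mul(SZ, SSSZ))), Z)))))
  →13  S(S(S(S(S(add(add(SZ, mul(SZ, SSSZ)), Z))))))
  →14  S(S(S(S(S(add(S(add(Z, mul(SZ, SSSZ))), Z))))))
  →15  S(S(S(S(S(S(add(add(Z, mul(SZ, SSSZ)), Z)))))))
  →16  S(S(S(S(S(S(add(mul(SZ, SSSZ), Z)))))))
  →17  S(S(S(S(S(S(add(add(SSSZ, mul(Z, SSSZ)), Z)))))))
  →18  S(S(S(S(S(S(add(S(add(SSZ, mul(Z, SSSZ))), Z)))))))
  →19  S(S(S(S(S(S(S(add(add(SSZ, mul(Z, SSSZ)), Z))))))))
  →20  S(S(S(S(S(S(S(add(S(add(SZ, mul(Z, SSSZ))), Z))))))))
  →21  S(S(S(S(S(S(S(S(add(add(SZ, mul(Z, SSSZ)), Z)))))))))
  →22  S(S(S(S(S(S(S(S(add(S(add(Z, mul(Z, SSSZ))), Z)))))))))
  →23  S(S(S(S(S(S(S(S(S(add(add(Z, mul(Z, SSSZ)), Z))))))))))
  →24  S(S(S(S(S(S(S(S(S(add(mul(Z, SSSZ), Z))))))))))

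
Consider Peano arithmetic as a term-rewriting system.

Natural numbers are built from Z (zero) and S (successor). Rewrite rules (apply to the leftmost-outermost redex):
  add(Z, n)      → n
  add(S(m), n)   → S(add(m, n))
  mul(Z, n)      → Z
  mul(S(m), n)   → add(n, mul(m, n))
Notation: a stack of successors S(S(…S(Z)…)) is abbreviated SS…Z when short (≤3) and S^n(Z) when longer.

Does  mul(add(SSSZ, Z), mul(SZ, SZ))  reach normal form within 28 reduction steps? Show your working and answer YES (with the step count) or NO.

  start: mul(add(SSSZ, Z), mul(SZ, SZ))
  [1] mul(S(add(SSZ, Z)), mul(SZ, SZ))
  [2] add(mul(SZ, SZ), mul(add(SSZ, Z), mul(SZ, SZ)))
  [3] add(add(SZ, mul(Z, SZ)), mul(add(SSZ, Z), mul(SZ, SZ)))
  [4] add(S(add(Z, mul(Z, SZ))), mul(add(SSZ, Z), mul(SZ, SZ)))
  [5] S(add(add(Z, mul(Z, SZ)), mul(add(SSZ, Z), mul(SZ, SZ))))
  [6] S(add(mul(Z, SZ), mul(add(SSZ, Z), mul(SZ, SZ))))
  [7] S(add(Z, mul(add(SSZ, Z), mul(SZ, SZ))))
  [8] S(mul(add(SSZ, Z), mul(SZ, SZ)))
  [9] S(mul(S(add(SZ, Z)), mul(SZ, SZ)))
  [10] S(add(mul(SZ, SZ), mul(add(SZ, Z), mul(SZ, SZ))))
  [11] S(add(add(SZ, mul(Z, SZ)), mul(add(SZ, Z), mul(SZ, SZ))))
  [12] S(add(S(add(Z, mul(Z, SZ))), mul(add(SZ, Z), mul(SZ, SZ))))
  [13] S(S(add(add(Z, mul(Z, SZ)), mul(add(SZ, Z), mul(SZ, SZ)))))
  [14] S(S(add(mul(Z, SZ), mul(add(SZ, Z), mul(SZ, SZ)))))
  [15] S(S(add(Z, mul(add(SZ, Z), mul(SZ, SZ)))))
  [16] S(S(mul(add(SZ, Z), mul(SZ, SZ))))
  [17] S(S(mul(S(add(Z, Z)), mul(SZ, SZ))))
  [18] S(S(add(mul(SZ, SZ), mul(add(Z, Z), mul(SZ, SZ)))))
  [19] S(S(add(add(SZ, mul(Z, SZ)), mul(add(Z, Z), mul(SZ, SZ)))))
  [20] S(S(add(S(add(Z, mul(Z, SZ))), mul(add(Z, Z), mul(SZ, SZ)))))
  [21] S(S(S(add(add(Z, mul(Z, SZ)), mul(add(Z, Z), mul(SZ, SZ))))))
  [22] S(S(S(add(mul(Z, SZ), mul(add(Z, Z), mul(SZ, SZ))))))
  [23] S(S(S(add(Z, mul(add(Z, Z), mul(SZ, SZ))))))
  [24] S(S(S(mul(add(Z, Z), mul(SZ, SZ)))))
  [25] S(S(S(mul(Z, mul(SZ, SZ)))))
  [26] SSSZ

Answer: YES — reaches normal form SSSZ in 26 ≤ 28 steps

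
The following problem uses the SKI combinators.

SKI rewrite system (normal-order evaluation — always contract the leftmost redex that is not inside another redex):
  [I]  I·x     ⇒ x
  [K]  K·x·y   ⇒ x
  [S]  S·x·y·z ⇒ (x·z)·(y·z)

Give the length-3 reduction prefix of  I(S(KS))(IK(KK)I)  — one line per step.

  start: I(S(KS))(IK(KK)I)
  [1] S(KS)(IK(KK)I)
  [2] S(KS)(K(KK)I)
  [3] S(KS)(KK)

Answer: after 3 steps: S(KS)(KK)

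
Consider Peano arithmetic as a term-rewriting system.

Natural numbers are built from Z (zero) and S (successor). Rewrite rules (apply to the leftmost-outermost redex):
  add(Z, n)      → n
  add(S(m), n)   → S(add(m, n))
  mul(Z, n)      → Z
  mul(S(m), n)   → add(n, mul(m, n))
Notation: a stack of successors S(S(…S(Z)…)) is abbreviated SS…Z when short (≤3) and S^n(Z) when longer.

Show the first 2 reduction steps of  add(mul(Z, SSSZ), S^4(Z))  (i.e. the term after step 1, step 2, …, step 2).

  start: add(mul(Z, SSSZ), S^4(Z))
  →1  add(Z, S^4(Z))
  →2  S^4(Z)

Answer: after 2 steps: S^4(Z)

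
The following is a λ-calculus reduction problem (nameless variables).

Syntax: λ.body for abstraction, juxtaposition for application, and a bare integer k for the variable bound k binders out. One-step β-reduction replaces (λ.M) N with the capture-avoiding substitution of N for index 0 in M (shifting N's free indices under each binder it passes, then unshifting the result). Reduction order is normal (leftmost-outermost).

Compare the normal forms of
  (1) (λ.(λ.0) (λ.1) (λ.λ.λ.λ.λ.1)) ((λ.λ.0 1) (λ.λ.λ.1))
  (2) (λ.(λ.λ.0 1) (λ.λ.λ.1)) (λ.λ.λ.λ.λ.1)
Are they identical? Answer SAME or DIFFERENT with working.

Term A:
  start: (λ.(λ.0) (λ.1) (λ.λ.λ.λ.λ.1)) ((λ.λ.0 1) (λ.λ.λ.1))
  →1  (λ.0) (λ.(λ.λ.0 1) (λ.λ.λ.1)) (λ.λ.λ.λ.λ.1)
  →2  (λ.(λ.λ.0 1) (λ.λ.λ.1)) (λ.λ.λ.λ.λ.1)
  →3  (λ.λ.0 1) (λ.λ.λ.1)
  →4  λ.0 (λ.λ.λ.1)

Term B:
  start: (λ.(λ.λ.0 1) (λ.λ.λ.1)) (λ.λ.λ.λ.λ.1)
  →1  (λ.λ.0 1) (λ.λ.λ.1)
  →2  λ.0 (λ.λ.λ.1)

Answer: SAME — A ⇓ λ.0 (λ.λ.λ.1), B ⇓ λ.0 (λ.λ.λ.1)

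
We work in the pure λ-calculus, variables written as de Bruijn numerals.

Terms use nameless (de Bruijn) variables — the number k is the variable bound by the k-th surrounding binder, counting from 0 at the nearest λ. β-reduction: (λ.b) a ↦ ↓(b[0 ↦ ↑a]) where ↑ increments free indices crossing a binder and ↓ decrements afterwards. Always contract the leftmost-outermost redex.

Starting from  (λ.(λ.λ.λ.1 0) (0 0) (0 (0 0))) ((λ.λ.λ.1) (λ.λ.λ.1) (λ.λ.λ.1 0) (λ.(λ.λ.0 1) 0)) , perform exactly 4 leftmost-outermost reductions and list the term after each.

  start: (λ.(λ.λ.λ.1 0) (0 0) (0 (0 0))) ((λ.λ.λ.1) (λ.λ.λ.1) (λ.λ.λ.1 0) (λ.(λ.λ.0 1) 0))
  →1  (λ.λ.λ.1 0) ((λ.λ.λ.1) (λ.λ.λ.1) (λ.λ.λ.1 0) (λ.(λ.λ.0 1) 0) ((λ.λ.λ.1) (λ.λ.λ.1) (λ.λ.λ.1 0) (λ.(λ.λ.0 1) 0))) ((λ.λ.λ.1) (λ.λ.λ.1) (λ.λ.λ.1 0) (λ.(λ.λ.0 1) 0) ((λ.λ.λ.1) (λ.λ.λ.1) (λ.λ.λ.1 0) (λ.(λ.λ.0 1) 0) ((λ.λ.λ.1) (λ.λ.λ.1) (λ.λ.λ.1 0) (λ.(λ.λ.0 1) 0))))
  →2  (λ.λ.1 0) ((λ.λ.λ.1) (λ.λ.λ.1) (λ.λ.λ.1 0) (λ.(λ.λ.0 1) 0) ((λ.λ.λ.1) (λ.λ.λ.1) (λ.λ.λ.1 0) (λ.(λ.λ.0 1) 0) ((λ.λ.λ.1) (λ.λ.λ.1) (λ.λ.λ.1 0) (λ.(λ.λ.0 1) 0))))
  →3  λ.(λ.λ.λ.1) (λ.λ.λ.1) (λ.λ.λ.1 0) (λ.(λ.λ.0 1) 0) ((λ.λ.λ.1) (λ.λ.λ.1) (λ.λ.λ.1 0) (λ.(λ.λ.0 1) 0) ((λ.λ.λ.1) (λ.λ.λ.1) (λ.λ.λ.1 0) (λ.(λ.λ.0 1) 0))) 0
  →4  λ.(λ.λ.1) (λ.λ.λ.1 0) (λ.(λ.λ.0 1) 0) ((λ.λ.λ.1) (λ.λ.λ.1) (λ.λ.λ.1 0) (λ.(λ.λ.0 1) 0) ((λ.λ.λ.1) (λ.λ.λ.1) (λ.λ.λ.1 0) (λ.(λ.λ.0 1) 0))) 0

Answer: after 4 steps: λ.(λ.λ.1) (λ.λ.λ.1 0) (λ.(λ.λ.0 1) 0) ((λ.λ.λ.1) (λ.λ.λ.1) (λ.λ.λ.1 0) (λ.(λ.λ.0 1) 0) ((λ.λ.λ.1) (λ.λ.λ.1) (λ.λ.λ.1 0) (λ.(λ.λ.0 1) 0))) 0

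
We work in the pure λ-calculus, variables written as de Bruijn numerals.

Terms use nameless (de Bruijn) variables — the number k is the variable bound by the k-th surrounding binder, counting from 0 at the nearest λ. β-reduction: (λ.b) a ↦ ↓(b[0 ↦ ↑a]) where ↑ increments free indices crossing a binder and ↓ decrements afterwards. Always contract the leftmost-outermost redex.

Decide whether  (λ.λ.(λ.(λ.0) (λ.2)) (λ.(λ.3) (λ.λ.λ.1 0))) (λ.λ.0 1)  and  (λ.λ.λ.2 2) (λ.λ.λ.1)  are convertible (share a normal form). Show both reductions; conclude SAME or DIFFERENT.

Term A:
  start: (λ.λ.(λ.(λ.0) (λ.2)) (λ.(λ.3) (λ.λ.λ.1 0))) (λ.λ.0 1)
  →1  λ.(λ.(λ.0) (λ.2)) (λ.(λ.λ.λ.0 1) (λ.λ.λ.1 0))
  →2  λ.(λ.0) (λ.1)
  →3  λ.λ.1

Term B:
  start: (λ.λ.λ.2 2) (λ.λ.λ.1)
  →1  λ.λ.(λ.λ.λ.1) (λ.λ.λ.1)
  →2  λ.λ.λ.λ.1

Answer: DIFFERENT — A ⇓ λ.λ.1, B ⇓ λ.λ.λ.λ.1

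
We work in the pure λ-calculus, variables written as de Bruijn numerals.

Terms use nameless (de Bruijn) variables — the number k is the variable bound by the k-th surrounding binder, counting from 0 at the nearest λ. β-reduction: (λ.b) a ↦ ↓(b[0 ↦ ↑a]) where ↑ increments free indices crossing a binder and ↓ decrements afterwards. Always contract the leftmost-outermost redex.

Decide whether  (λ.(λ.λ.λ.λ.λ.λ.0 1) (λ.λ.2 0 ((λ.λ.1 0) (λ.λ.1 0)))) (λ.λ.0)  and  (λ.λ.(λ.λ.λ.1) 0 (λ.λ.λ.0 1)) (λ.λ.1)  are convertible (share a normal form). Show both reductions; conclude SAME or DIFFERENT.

Answer: SAME — A ⇓ λ.λ.λ.λ.λ.0 1, B ⇓ λ.λ.λ.λ.λ.0 1

Derivation:
Term A:
  start: (λ.(λ.λ.λ.λ.λ.λ.0 1) (λ.λ.2 0 ((λ.λ.1 0) (λ.λ.1 0)))) (λ.λ.0)
  →1  (λ.λ.λ.λ.λ.λ.0 1) (λ.λ.(λ.λ.0) 0 ((λ.λ.1 0) (λ.λ.1 0)))
  →2  λ.λ.λ.λ.λ.0 1

Term B:
  start: (λ.λ.(λ.λ.λ.1) 0 (λ.λ.λ.0 1)) (λ.λ.1)
  →1  λ.(λ.λ.λ.1) 0 (λ.λ.λ.0 1)
  →2  λ.(λ.λ.1) (λ.λ.λ.0 1)
  →3  λ.λ.λ.λ.λ.0 1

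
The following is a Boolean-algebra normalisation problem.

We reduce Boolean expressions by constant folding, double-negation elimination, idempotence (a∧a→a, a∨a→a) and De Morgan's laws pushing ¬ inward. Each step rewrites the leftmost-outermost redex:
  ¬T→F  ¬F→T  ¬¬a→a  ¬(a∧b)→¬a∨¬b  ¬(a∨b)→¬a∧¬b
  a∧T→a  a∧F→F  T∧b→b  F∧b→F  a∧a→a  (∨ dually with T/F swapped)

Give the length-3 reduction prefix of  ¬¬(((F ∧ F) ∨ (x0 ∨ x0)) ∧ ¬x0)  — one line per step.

Answer: after 3 steps: (x0 ∨ x0) ∧ ¬x0

Reduction:
  start: ¬¬(((F ∧ F) ∨ (x0 ∨ x0)) ∧ ¬x0)
  →1  ((F ∧ F) ∨ (x0 ∨ x0)) ∧ ¬x0
  →2  (F ∨ (x0 ∨ x0)) ∧ ¬x0
  →3  (x0 ∨ x0) ∧ ¬x0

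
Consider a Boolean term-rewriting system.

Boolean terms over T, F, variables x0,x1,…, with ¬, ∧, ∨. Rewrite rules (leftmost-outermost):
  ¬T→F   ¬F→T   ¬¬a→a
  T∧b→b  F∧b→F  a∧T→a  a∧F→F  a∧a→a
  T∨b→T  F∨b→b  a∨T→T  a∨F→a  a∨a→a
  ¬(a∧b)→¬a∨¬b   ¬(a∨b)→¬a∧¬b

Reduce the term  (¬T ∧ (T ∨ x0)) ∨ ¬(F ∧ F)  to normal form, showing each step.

Answer: normal form = T  (in 6 steps)

Reduction:
  start: (¬T ∧ (T ∨ x0)) ∨ ¬(F ∧ F)
  [1] (F ∧ (T ∨ x0)) ∨ ¬(F ∧ F)
  [2] F ∨ ¬(F ∧ F)
  [3] ¬(F ∧ F)
  [4] ¬F ∨ ¬F
  [5] ¬F
  [6] T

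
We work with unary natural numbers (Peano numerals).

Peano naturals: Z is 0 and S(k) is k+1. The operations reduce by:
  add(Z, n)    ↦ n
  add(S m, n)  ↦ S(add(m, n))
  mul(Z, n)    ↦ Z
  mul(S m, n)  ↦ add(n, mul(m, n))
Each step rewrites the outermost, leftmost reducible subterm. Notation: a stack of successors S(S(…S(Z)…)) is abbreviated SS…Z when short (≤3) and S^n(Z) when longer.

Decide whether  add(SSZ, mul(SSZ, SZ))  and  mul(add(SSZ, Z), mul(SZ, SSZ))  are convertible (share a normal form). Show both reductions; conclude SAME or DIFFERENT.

Term A:
  start: add(SSZ, mul(SSZ, SZ))
  →1  S(add(SZ, mul(SSZ, SZ)))
  →2  S(S(add(Z, mul(SSZ, SZ))))
  →3  S(S(mul(SSZ, SZ)))
  →4  S(S(add(SZ, mul(SZ, SZ))))
  →5  S(S(S(add(Z, mul(SZ, SZ)))))
  →6  S(S(S(mul(SZ, SZ))))
  →7  S(S(S(add(SZ, mul(Z, SZ)))))
  →8  S(S(S(S(add(Z, mul(Z, SZ))))))
  →9  S(S(S(S(mul(Z, SZ)))))
  →10  S^4(Z)

Term B:
  start: mul(add(SSZ, Z), mul(SZ, SSZ))
  →1  mul(S(add(SZ, Z)), mul(SZ, SSZ))
  →2  add(mul(SZ, SSZ), mul(add(SZ, Z), mul(SZ, SSZ)))
  →3  add(add(SSZ, mul(Z, SSZ)), mul(add(SZ, Z), mul(SZ, SSZ)))
  →4  add(S(add(SZ, mul(Z, SSZ))), mul(add(SZ, Z), mul(SZ, SSZ)))
  →5  S(add(add(SZ, mul(Z, SSZ)), mul(add(SZ, Z), mul(SZ, SSZ))))
  →6  S(add(S(add(Z, mul(Z, SSZ))), mul(add(SZ, Z), mul(SZ, SSZ))))
  →7  S(S(add(add(Z, mul(Z, SSZ)), mul(add(SZ, Z), mul(SZ, SSZ)))))
  →8  S(S(add(mul(Z, SSZ), mul(add(SZ, Z), mul(SZ, SSZ)))))
  →9  S(S(add(Z, mul(add(SZ, Z), mul(SZ, SSZ)))))
  →10  S(S(mul(add(SZ, Z), mul(SZ, SSZ))))
  →11  S(S(mul(S(add(Z, Z)), mul(SZ, SSZ))))
  →12  S(S(add(mul(SZ, SSZ), mul(add(Z, Z), mul(SZ, SSZ)))))
  →13  S(S(add(add(SSZ, mul(Z, SSZ)), mul(add(Z, Z), mul(SZ, SSZ)))))
  →14  S(S(add(S(add(SZ, mul(Z, SSZ))), mul(add(Z, Z), mul(SZ, SSZ)))))
  →15  S(S(S(add(add(SZ, mul(Z, SSZ)), mul(add(Z, Z), mul(SZ, SSZ))))))
  →16  S(S(S(add(S(add(Z, mul(Z, SSZ))), mul(add(Z, Z), mul(SZ, SSZ))))))
  →17  S(S(S(S(add(add(Z, mul(Z, SSZ)), mul(add(Z, Z), mul(SZ, SSZ)))))))
  →18  S(S(S(S(add(mul(Z, SSZ), mul(add(Z, Z), mul(SZ, SSZ)))))))
  →19  S(S(S(S(add(Z, mul(add(Z, Z), mul(SZ, SSZ)))))))
  →20  S(S(S(S(mul(add(Z, Z), mul(SZ, SSZ))))))
  →21  S(S(S(S(mul(Z, mul(SZ, SSZ))))))
  →22  S^4(Z)

Answer: SAME — A ⇓ S^4(Z), B ⇓ S^4(Z)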